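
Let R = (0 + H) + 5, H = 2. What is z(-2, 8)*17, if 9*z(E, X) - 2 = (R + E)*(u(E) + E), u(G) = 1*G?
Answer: -34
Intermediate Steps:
u(G) = G
R = 7 (R = (0 + 2) + 5 = 2 + 5 = 7)
z(E, X) = 2/9 + 2*E*(7 + E)/9 (z(E, X) = 2/9 + ((7 + E)*(E + E))/9 = 2/9 + ((7 + E)*(2*E))/9 = 2/9 + (2*E*(7 + E))/9 = 2/9 + 2*E*(7 + E)/9)
z(-2, 8)*17 = (2/9 + (2/9)*(-2)² + (14/9)*(-2))*17 = (2/9 + (2/9)*4 - 28/9)*17 = (2/9 + 8/9 - 28/9)*17 = -2*17 = -34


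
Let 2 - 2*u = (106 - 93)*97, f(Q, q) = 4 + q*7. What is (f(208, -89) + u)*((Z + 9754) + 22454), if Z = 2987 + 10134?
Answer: -113186513/2 ≈ -5.6593e+7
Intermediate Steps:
f(Q, q) = 4 + 7*q
u = -1259/2 (u = 1 - (106 - 93)*97/2 = 1 - 13*97/2 = 1 - 1/2*1261 = 1 - 1261/2 = -1259/2 ≈ -629.50)
Z = 13121
(f(208, -89) + u)*((Z + 9754) + 22454) = ((4 + 7*(-89)) - 1259/2)*((13121 + 9754) + 22454) = ((4 - 623) - 1259/2)*(22875 + 22454) = (-619 - 1259/2)*45329 = -2497/2*45329 = -113186513/2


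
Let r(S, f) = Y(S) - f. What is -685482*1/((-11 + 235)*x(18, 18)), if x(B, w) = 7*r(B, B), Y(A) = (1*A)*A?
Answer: -16321/11424 ≈ -1.4287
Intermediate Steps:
Y(A) = A² (Y(A) = A*A = A²)
r(S, f) = S² - f
x(B, w) = -7*B + 7*B² (x(B, w) = 7*(B² - B) = -7*B + 7*B²)
-685482*1/((-11 + 235)*x(18, 18)) = -685482*1/(126*(-1 + 18)*(-11 + 235)) = -685482/(224*(7*18*17)) = -685482/(224*2142) = -685482/479808 = -685482*1/479808 = -16321/11424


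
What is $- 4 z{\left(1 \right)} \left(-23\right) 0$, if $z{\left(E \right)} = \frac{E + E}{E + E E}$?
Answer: $0$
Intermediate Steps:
$z{\left(E \right)} = \frac{2 E}{E + E^{2}}$
$- 4 z{\left(1 \right)} \left(-23\right) 0 = - 4 \frac{2}{1 + 1} \left(-23\right) 0 = - 4 \cdot \frac{2}{2} \left(-23\right) 0 = - 4 \cdot 2 \cdot \frac{1}{2} \left(-23\right) 0 = \left(-4\right) 1 \left(-23\right) 0 = \left(-4\right) \left(-23\right) 0 = 92 \cdot 0 = 0$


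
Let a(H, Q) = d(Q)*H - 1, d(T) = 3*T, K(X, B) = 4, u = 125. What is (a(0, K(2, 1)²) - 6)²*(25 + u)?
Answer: 7350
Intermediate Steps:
a(H, Q) = -1 + 3*H*Q (a(H, Q) = (3*Q)*H - 1 = 3*H*Q - 1 = -1 + 3*H*Q)
(a(0, K(2, 1)²) - 6)²*(25 + u) = ((-1 + 3*0*4²) - 6)²*(25 + 125) = ((-1 + 3*0*16) - 6)²*150 = ((-1 + 0) - 6)²*150 = (-1 - 6)²*150 = (-7)²*150 = 49*150 = 7350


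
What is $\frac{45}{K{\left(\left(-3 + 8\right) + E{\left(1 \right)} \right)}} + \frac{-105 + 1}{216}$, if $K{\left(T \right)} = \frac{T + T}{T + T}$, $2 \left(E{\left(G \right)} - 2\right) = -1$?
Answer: $\frac{1202}{27} \approx 44.518$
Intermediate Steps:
$E{\left(G \right)} = \frac{3}{2}$ ($E{\left(G \right)} = 2 + \frac{1}{2} \left(-1\right) = 2 - \frac{1}{2} = \frac{3}{2}$)
$K{\left(T \right)} = 1$ ($K{\left(T \right)} = \frac{2 T}{2 T} = 2 T \frac{1}{2 T} = 1$)
$\frac{45}{K{\left(\left(-3 + 8\right) + E{\left(1 \right)} \right)}} + \frac{-105 + 1}{216} = \frac{45}{1} + \frac{-105 + 1}{216} = 45 \cdot 1 - \frac{13}{27} = 45 - \frac{13}{27} = \frac{1202}{27}$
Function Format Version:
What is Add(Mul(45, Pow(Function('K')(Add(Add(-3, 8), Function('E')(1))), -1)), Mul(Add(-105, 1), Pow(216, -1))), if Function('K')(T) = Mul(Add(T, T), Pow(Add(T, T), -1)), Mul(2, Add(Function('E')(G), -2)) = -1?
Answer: Rational(1202, 27) ≈ 44.518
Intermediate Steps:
Function('E')(G) = Rational(3, 2) (Function('E')(G) = Add(2, Mul(Rational(1, 2), -1)) = Add(2, Rational(-1, 2)) = Rational(3, 2))
Function('K')(T) = 1 (Function('K')(T) = Mul(Mul(2, T), Pow(Mul(2, T), -1)) = Mul(Mul(2, T), Mul(Rational(1, 2), Pow(T, -1))) = 1)
Add(Mul(45, Pow(Function('K')(Add(Add(-3, 8), Function('E')(1))), -1)), Mul(Add(-105, 1), Pow(216, -1))) = Add(Mul(45, Pow(1, -1)), Mul(Add(-105, 1), Pow(216, -1))) = Add(Mul(45, 1), Mul(-104, Rational(1, 216))) = Add(45, Rational(-13, 27)) = Rational(1202, 27)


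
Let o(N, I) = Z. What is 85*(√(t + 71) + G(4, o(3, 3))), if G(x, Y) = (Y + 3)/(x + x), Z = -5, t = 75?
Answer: -85/4 + 85*√146 ≈ 1005.8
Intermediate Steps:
o(N, I) = -5
G(x, Y) = (3 + Y)/(2*x) (G(x, Y) = (3 + Y)/((2*x)) = (3 + Y)*(1/(2*x)) = (3 + Y)/(2*x))
85*(√(t + 71) + G(4, o(3, 3))) = 85*(√(75 + 71) + (½)*(3 - 5)/4) = 85*(√146 + (½)*(¼)*(-2)) = 85*(√146 - ¼) = 85*(-¼ + √146) = -85/4 + 85*√146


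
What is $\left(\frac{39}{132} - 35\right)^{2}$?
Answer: $\frac{2331729}{1936} \approx 1204.4$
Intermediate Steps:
$\left(\frac{39}{132} - 35\right)^{2} = \left(39 \cdot \frac{1}{132} - 35\right)^{2} = \left(\frac{13}{44} - 35\right)^{2} = \left(- \frac{1527}{44}\right)^{2} = \frac{2331729}{1936}$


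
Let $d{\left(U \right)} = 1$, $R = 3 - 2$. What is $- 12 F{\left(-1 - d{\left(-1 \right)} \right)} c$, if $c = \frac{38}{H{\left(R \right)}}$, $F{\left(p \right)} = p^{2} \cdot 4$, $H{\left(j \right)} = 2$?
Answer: $-3648$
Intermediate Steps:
$R = 1$ ($R = 3 - 2 = 1$)
$F{\left(p \right)} = 4 p^{2}$
$c = 19$ ($c = \frac{38}{2} = 38 \cdot \frac{1}{2} = 19$)
$- 12 F{\left(-1 - d{\left(-1 \right)} \right)} c = - 12 \cdot 4 \left(-1 - 1\right)^{2} \cdot 19 = - 12 \cdot 4 \left(-2\right)^{2} \cdot 19 = - 12 \cdot 4 \cdot 4 \cdot 19 = \left(-12\right) 16 \cdot 19 = \left(-192\right) 19 = -3648$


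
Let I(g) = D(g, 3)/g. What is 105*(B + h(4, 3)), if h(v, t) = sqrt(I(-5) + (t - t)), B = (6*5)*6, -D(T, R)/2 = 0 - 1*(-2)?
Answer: 18900 + 42*sqrt(5) ≈ 18994.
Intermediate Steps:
D(T, R) = -4 (D(T, R) = -2*(0 - 1*(-2)) = -2*(0 + 2) = -2*2 = -4)
B = 180 (B = 30*6 = 180)
I(g) = -4/g
h(v, t) = 2*sqrt(5)/5 (h(v, t) = sqrt(-4/(-5) + (t - t)) = sqrt(-4*(-1/5) + 0) = sqrt(4/5 + 0) = sqrt(4/5) = 2*sqrt(5)/5)
105*(B + h(4, 3)) = 105*(180 + 2*sqrt(5)/5) = 18900 + 42*sqrt(5)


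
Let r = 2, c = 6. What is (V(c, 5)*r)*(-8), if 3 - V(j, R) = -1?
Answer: -64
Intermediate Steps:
V(j, R) = 4 (V(j, R) = 3 - 1*(-1) = 3 + 1 = 4)
(V(c, 5)*r)*(-8) = (4*2)*(-8) = 8*(-8) = -64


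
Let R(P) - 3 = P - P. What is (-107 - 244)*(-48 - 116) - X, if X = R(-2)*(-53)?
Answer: 57723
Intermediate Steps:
R(P) = 3 (R(P) = 3 + (P - P) = 3 + 0 = 3)
X = -159 (X = 3*(-53) = -159)
(-107 - 244)*(-48 - 116) - X = (-107 - 244)*(-48 - 116) - 1*(-159) = -351*(-164) + 159 = 57564 + 159 = 57723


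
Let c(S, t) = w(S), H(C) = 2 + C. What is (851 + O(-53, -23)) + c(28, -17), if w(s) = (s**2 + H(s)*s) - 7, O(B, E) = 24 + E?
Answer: 2469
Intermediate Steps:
w(s) = -7 + s**2 + s*(2 + s) (w(s) = (s**2 + (2 + s)*s) - 7 = (s**2 + s*(2 + s)) - 7 = -7 + s**2 + s*(2 + s))
c(S, t) = -7 + S**2 + S*(2 + S)
(851 + O(-53, -23)) + c(28, -17) = (851 + (24 - 23)) + (-7 + 28**2 + 28*(2 + 28)) = (851 + 1) + (-7 + 784 + 28*30) = 852 + (-7 + 784 + 840) = 852 + 1617 = 2469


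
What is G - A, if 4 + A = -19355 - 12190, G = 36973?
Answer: 68522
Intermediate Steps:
A = -31549 (A = -4 + (-19355 - 12190) = -4 - 31545 = -31549)
G - A = 36973 - 1*(-31549) = 36973 + 31549 = 68522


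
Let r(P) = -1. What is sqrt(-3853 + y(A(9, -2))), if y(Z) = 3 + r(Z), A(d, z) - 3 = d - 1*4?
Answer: I*sqrt(3851) ≈ 62.056*I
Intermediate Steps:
A(d, z) = -1 + d (A(d, z) = 3 + (d - 1*4) = 3 + (d - 4) = 3 + (-4 + d) = -1 + d)
y(Z) = 2 (y(Z) = 3 - 1 = 2)
sqrt(-3853 + y(A(9, -2))) = sqrt(-3853 + 2) = sqrt(-3851) = I*sqrt(3851)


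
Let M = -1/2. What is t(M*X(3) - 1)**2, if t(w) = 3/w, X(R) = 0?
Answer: 9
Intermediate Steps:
M = -1/2 (M = -1*1/2 = -1/2 ≈ -0.50000)
t(M*X(3) - 1)**2 = (3/(-1/2*0 - 1))**2 = (3/(0 - 1))**2 = (3/(-1))**2 = (3*(-1))**2 = (-3)**2 = 9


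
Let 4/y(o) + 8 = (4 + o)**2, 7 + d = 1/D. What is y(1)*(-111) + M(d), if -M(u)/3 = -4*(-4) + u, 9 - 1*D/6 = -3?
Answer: -21689/408 ≈ -53.159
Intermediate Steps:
D = 72 (D = 54 - 6*(-3) = 54 + 18 = 72)
d = -503/72 (d = -7 + 1/72 = -503/72 ≈ -6.9861)
y(o) = 4/(-8 + (4 + o)**2)
M(u) = -48 - 3*u (M(u) = -3*(-4*(-4) + u) = -3*(16 + u) = -48 - 3*u)
y(1)*(-111) + M(d) = (4/(-8 + (4 + 1)**2))*(-111) + (-48 - 3*(-503/72)) = (4/(-8 + 5**2))*(-111) + (-48 + 503/24) = (4/(-8 + 25))*(-111) - 649/24 = (4/17)*(-111) - 649/24 = -444/17 - 649/24 = -21689/408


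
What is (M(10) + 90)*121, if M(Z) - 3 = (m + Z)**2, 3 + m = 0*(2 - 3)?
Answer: 17182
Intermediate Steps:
m = -3 (m = -3 + 0*(2 - 3) = -3 + 0*(-1) = -3 + 0 = -3)
M(Z) = 3 + (-3 + Z)**2
(M(10) + 90)*121 = ((3 + (-3 + 10)**2) + 90)*121 = ((3 + 7**2) + 90)*121 = ((3 + 49) + 90)*121 = (52 + 90)*121 = 142*121 = 17182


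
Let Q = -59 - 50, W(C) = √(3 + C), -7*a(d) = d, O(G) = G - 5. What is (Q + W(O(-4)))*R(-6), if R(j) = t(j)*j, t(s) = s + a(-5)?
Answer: -24198/7 + 222*I*√6/7 ≈ -3456.9 + 77.684*I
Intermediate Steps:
O(G) = -5 + G
a(d) = -d/7
t(s) = 5/7 + s (t(s) = s - ⅐*(-5) = s + 5/7 = 5/7 + s)
R(j) = j*(5/7 + j) (R(j) = (5/7 + j)*j = j*(5/7 + j))
Q = -109
(Q + W(O(-4)))*R(-6) = (-109 + √(3 + (-5 - 4)))*((⅐)*(-6)*(5 + 7*(-6))) = (-109 + √(3 - 9))*((⅐)*(-6)*(5 - 42)) = (-109 + √(-6))*((⅐)*(-6)*(-37)) = (-109 + I*√6)*(222/7) = -24198/7 + 222*I*√6/7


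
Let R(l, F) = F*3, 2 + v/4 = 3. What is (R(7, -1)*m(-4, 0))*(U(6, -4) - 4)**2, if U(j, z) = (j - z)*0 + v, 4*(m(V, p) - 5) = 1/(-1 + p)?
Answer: 0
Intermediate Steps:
v = 4 (v = -8 + 4*3 = -8 + 12 = 4)
m(V, p) = 5 + 1/(4*(-1 + p))
U(j, z) = 4 (U(j, z) = (j - z)*0 + 4 = 0 + 4 = 4)
R(l, F) = 3*F
(R(7, -1)*m(-4, 0))*(U(6, -4) - 4)**2 = ((3*(-1))*((-19 + 20*0)/(4*(-1 + 0))))*(4 - 4)**2 = -3*(-19 + 0)/(4*(-1))*0**2 = -3*(-1)*(-19)/4*0 = -3*19/4*0 = -57/4*0 = 0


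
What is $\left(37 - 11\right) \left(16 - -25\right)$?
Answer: $1066$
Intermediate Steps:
$\left(37 - 11\right) \left(16 - -25\right) = 26 \left(16 + 25\right) = 26 \cdot 41 = 1066$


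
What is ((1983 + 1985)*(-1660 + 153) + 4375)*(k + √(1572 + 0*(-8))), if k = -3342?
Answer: 19969790142 - 11950802*√393 ≈ 1.9733e+10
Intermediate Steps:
((1983 + 1985)*(-1660 + 153) + 4375)*(k + √(1572 + 0*(-8))) = ((1983 + 1985)*(-1660 + 153) + 4375)*(-3342 + √(1572 + 0*(-8))) = (3968*(-1507) + 4375)*(-3342 + √(1572 + 0)) = (-5979776 + 4375)*(-3342 + √1572) = -5975401*(-3342 + 2*√393) = 19969790142 - 11950802*√393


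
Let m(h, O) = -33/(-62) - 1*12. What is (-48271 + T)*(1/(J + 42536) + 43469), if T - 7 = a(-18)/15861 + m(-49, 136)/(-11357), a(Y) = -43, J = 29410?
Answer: -1685759092952925951785725/803512308381804 ≈ -2.0980e+9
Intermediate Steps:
m(h, O) = -711/62 (m(h, O) = -33*(-1/62) - 12 = 33/62 - 12 = -711/62)
T = 78158885027/11168269374 (T = 7 + (-43/15861 - 711/62/(-11357)) = 7 + (-43*1/15861 - 711/62*(-1/11357)) = 7 + (-43/15861 + 711/704134) = 7 - 19000591/11168269374 = 78158885027/11168269374 ≈ 6.9983)
(-48271 + T)*(1/(J + 42536) + 43469) = (-48271 + 78158885027/11168269374)*(1/(29410 + 42536) + 43469) = -539025372067327*(1/71946 + 43469)/11168269374 = -539025372067327/11168269374*3127420675/71946 = -1685759092952925951785725/803512308381804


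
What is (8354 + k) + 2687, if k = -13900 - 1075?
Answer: -3934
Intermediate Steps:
k = -14975
(8354 + k) + 2687 = (8354 - 14975) + 2687 = -6621 + 2687 = -3934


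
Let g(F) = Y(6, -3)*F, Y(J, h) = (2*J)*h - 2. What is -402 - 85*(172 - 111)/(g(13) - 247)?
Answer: -292697/741 ≈ -395.00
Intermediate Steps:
Y(J, h) = -2 + 2*J*h (Y(J, h) = 2*J*h - 2 = -2 + 2*J*h)
g(F) = -38*F (g(F) = (-2 + 2*6*(-3))*F = (-2 - 36)*F = -38*F)
-402 - 85*(172 - 111)/(g(13) - 247) = -402 - 85*(172 - 111)/(-38*13 - 247) = -402 - 5185/(-494 - 247) = -402 - 5185/(-741) = -402 - 5185*(-1)/741 = -402 - 85*(-61/741) = -402 + 5185/741 = -292697/741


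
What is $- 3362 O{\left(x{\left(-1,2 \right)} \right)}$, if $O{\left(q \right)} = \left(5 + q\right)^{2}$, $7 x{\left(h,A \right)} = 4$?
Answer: $- \frac{5113602}{49} \approx -1.0436 \cdot 10^{5}$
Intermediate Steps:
$x{\left(h,A \right)} = \frac{4}{7}$ ($x{\left(h,A \right)} = \frac{1}{7} \cdot 4 = \frac{4}{7}$)
$- 3362 O{\left(x{\left(-1,2 \right)} \right)} = - 3362 \left(5 + \frac{4}{7}\right)^{2} = - 3362 \left(\frac{39}{7}\right)^{2} = \left(-3362\right) \frac{1521}{49} = - \frac{5113602}{49}$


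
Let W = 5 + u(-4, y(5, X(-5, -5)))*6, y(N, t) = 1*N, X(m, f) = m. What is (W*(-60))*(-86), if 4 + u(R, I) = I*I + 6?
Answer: 861720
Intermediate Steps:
y(N, t) = N
u(R, I) = 2 + I² (u(R, I) = -4 + (I*I + 6) = -4 + (I² + 6) = -4 + (6 + I²) = 2 + I²)
W = 167 (W = 5 + (2 + 5²)*6 = 5 + (2 + 25)*6 = 5 + 27*6 = 5 + 162 = 167)
(W*(-60))*(-86) = (167*(-60))*(-86) = -10020*(-86) = 861720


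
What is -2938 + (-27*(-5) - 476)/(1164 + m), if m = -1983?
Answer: -2405881/819 ≈ -2937.6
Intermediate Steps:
-2938 + (-27*(-5) - 476)/(1164 + m) = -2938 + (-27*(-5) - 476)/(1164 - 1983) = -2938 + (135 - 476)/(-819) = -2938 - 341*(-1/819) = -2938 + 341/819 = -2405881/819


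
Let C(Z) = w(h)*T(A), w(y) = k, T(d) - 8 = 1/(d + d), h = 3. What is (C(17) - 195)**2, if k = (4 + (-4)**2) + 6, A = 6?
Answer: 8281/36 ≈ 230.03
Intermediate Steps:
T(d) = 8 + 1/(2*d) (T(d) = 8 + 1/(d + d) = 8 + 1/(2*d))
k = 26 (k = (4 + 16) + 6 = 20 + 6 = 26)
w(y) = 26
C(Z) = 1261/6 (C(Z) = 26*(8 + (1/2)/6) = 26*(8 + (1/2)*(1/6)) = 26*(8 + 1/12) = 26*(97/12) = 1261/6)
(C(17) - 195)**2 = (1261/6 - 195)**2 = (91/6)**2 = 8281/36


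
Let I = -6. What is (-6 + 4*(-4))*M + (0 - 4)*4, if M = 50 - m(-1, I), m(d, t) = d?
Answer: -1138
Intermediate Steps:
M = 51 (M = 50 - 1*(-1) = 50 + 1 = 51)
(-6 + 4*(-4))*M + (0 - 4)*4 = (-6 + 4*(-4))*51 + (0 - 4)*4 = (-6 - 16)*51 - 4*4 = -22*51 - 16 = -1122 - 16 = -1138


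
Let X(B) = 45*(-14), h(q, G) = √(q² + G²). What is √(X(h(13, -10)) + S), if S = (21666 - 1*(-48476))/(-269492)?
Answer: I*√11443310922046/134746 ≈ 25.105*I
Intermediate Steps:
h(q, G) = √(G² + q²)
X(B) = -630
S = -35071/134746 (S = (21666 + 48476)*(-1/269492) = 70142*(-1/269492) = -35071/134746 ≈ -0.26027)
√(X(h(13, -10)) + S) = √(-630 - 35071/134746) = √(-84925051/134746) = I*√11443310922046/134746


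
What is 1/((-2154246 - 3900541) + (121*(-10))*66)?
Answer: -1/6134647 ≈ -1.6301e-7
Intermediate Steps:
1/((-2154246 - 3900541) + (121*(-10))*66) = 1/(-6054787 - 1210*66) = 1/(-6054787 - 79860) = 1/(-6134647) = -1/6134647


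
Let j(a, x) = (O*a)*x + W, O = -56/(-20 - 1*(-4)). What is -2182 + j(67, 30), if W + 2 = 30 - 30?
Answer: 4851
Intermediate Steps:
W = -2 (W = -2 + (30 - 30) = -2 + 0 = -2)
O = 7/2 (O = -56/(-20 + 4) = -56/(-16) = -56*(-1/16) = 7/2 ≈ 3.5000)
j(a, x) = -2 + 7*a*x/2 (j(a, x) = (7*a/2)*x - 2 = 7*a*x/2 - 2 = -2 + 7*a*x/2)
-2182 + j(67, 30) = -2182 + (-2 + (7/2)*67*30) = -2182 + (-2 + 7035) = -2182 + 7033 = 4851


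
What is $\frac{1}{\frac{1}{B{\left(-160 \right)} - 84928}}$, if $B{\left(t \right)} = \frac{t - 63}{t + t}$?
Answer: $- \frac{27176737}{320} \approx -84927.0$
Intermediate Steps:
$B{\left(t \right)} = \frac{-63 + t}{2 t}$
$\frac{1}{\frac{1}{B{\left(-160 \right)} - 84928}} = \frac{1}{\frac{1}{\frac{-63 - 160}{2 \left(-160\right)} - 84928}} = \frac{1}{\frac{1}{\frac{1}{2} \left(- \frac{1}{160}\right) \left(-223\right) - 84928}} = \frac{1}{\frac{1}{\frac{223}{320} - 84928}} = \frac{1}{\frac{1}{- \frac{27176737}{320}}} = \frac{1}{- \frac{320}{27176737}} = - \frac{27176737}{320}$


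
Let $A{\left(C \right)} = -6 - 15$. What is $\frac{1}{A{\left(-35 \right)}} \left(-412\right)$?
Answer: $\frac{412}{21} \approx 19.619$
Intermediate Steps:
$A{\left(C \right)} = -21$ ($A{\left(C \right)} = -6 - 15 = -21$)
$\frac{1}{A{\left(-35 \right)}} \left(-412\right) = \frac{1}{-21} \left(-412\right) = \left(- \frac{1}{21}\right) \left(-412\right) = \frac{412}{21}$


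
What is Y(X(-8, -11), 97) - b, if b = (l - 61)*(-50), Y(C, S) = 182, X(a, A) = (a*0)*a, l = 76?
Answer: 932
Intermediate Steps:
X(a, A) = 0 (X(a, A) = 0*a = 0)
b = -750 (b = (76 - 61)*(-50) = 15*(-50) = -750)
Y(X(-8, -11), 97) - b = 182 - 1*(-750) = 182 + 750 = 932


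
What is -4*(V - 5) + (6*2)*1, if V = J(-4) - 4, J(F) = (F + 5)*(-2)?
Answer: 56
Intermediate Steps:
J(F) = -10 - 2*F (J(F) = (5 + F)*(-2) = -10 - 2*F)
V = -6 (V = (-10 - 2*(-4)) - 4 = (-10 + 8) - 4 = -2 - 4 = -6)
-4*(V - 5) + (6*2)*1 = -4*(-6 - 5) + (6*2)*1 = -4*(-11) + 12*1 = 44 + 12 = 56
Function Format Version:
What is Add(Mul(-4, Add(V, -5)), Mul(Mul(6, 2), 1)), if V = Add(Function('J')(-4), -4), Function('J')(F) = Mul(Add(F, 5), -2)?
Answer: 56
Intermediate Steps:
Function('J')(F) = Add(-10, Mul(-2, F)) (Function('J')(F) = Mul(Add(5, F), -2) = Add(-10, Mul(-2, F)))
V = -6 (V = Add(Add(-10, Mul(-2, -4)), -4) = Add(Add(-10, 8), -4) = Add(-2, -4) = -6)
Add(Mul(-4, Add(V, -5)), Mul(Mul(6, 2), 1)) = Add(Mul(-4, Add(-6, -5)), Mul(Mul(6, 2), 1)) = Add(Mul(-4, -11), Mul(12, 1)) = Add(44, 12) = 56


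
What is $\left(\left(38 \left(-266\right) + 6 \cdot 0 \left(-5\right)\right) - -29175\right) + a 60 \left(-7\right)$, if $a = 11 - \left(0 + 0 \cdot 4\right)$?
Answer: $14447$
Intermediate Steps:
$a = 11$ ($a = 11 - \left(0 + 0\right) = 11 - 0 = 11 + 0 = 11$)
$\left(\left(38 \left(-266\right) + 6 \cdot 0 \left(-5\right)\right) - -29175\right) + a 60 \left(-7\right) = \left(\left(38 \left(-266\right) + 6 \cdot 0 \left(-5\right)\right) - -29175\right) + 11 \cdot 60 \left(-7\right) = \left(\left(-10108 + 0 \left(-5\right)\right) + 29175\right) + 660 \left(-7\right) = \left(\left(-10108 + 0\right) + 29175\right) - 4620 = \left(-10108 + 29175\right) - 4620 = 19067 - 4620 = 14447$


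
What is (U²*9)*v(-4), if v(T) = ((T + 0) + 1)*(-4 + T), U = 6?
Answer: 7776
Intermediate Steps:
v(T) = (1 + T)*(-4 + T) (v(T) = (T + 1)*(-4 + T) = (1 + T)*(-4 + T))
(U²*9)*v(-4) = (6²*9)*(-4 + (-4)² - 3*(-4)) = (36*9)*(-4 + 16 + 12) = 324*24 = 7776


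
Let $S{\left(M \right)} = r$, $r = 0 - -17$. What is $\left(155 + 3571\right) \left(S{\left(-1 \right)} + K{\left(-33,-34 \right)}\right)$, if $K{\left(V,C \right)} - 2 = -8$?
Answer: $40986$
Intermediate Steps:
$r = 17$ ($r = 0 + 17 = 17$)
$S{\left(M \right)} = 17$
$K{\left(V,C \right)} = -6$ ($K{\left(V,C \right)} = 2 - 8 = -6$)
$\left(155 + 3571\right) \left(S{\left(-1 \right)} + K{\left(-33,-34 \right)}\right) = \left(155 + 3571\right) \left(17 - 6\right) = 3726 \cdot 11 = 40986$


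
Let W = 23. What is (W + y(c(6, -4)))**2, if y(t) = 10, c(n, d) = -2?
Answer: 1089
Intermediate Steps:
(W + y(c(6, -4)))**2 = (23 + 10)**2 = 33**2 = 1089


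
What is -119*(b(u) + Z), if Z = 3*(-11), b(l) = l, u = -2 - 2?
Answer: 4403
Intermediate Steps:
u = -4
Z = -33
-119*(b(u) + Z) = -119*(-4 - 33) = -119*(-37) = 4403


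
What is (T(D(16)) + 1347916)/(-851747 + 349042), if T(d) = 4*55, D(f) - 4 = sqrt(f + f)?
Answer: -1348136/502705 ≈ -2.6818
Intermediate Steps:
D(f) = 4 + sqrt(2)*sqrt(f) (D(f) = 4 + sqrt(f + f) = 4 + sqrt(2*f) = 4 + sqrt(2)*sqrt(f))
T(d) = 220
(T(D(16)) + 1347916)/(-851747 + 349042) = (220 + 1347916)/(-851747 + 349042) = 1348136/(-502705) = 1348136*(-1/502705) = -1348136/502705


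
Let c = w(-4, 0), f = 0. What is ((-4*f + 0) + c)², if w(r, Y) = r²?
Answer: 256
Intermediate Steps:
c = 16 (c = (-4)² = 16)
((-4*f + 0) + c)² = ((-4*0 + 0) + 16)² = ((0 + 0) + 16)² = (0 + 16)² = 16² = 256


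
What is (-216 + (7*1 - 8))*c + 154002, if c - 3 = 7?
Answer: 151832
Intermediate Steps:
c = 10 (c = 3 + 7 = 10)
(-216 + (7*1 - 8))*c + 154002 = (-216 + (7*1 - 8))*10 + 154002 = (-216 + (7 - 8))*10 + 154002 = (-216 - 1)*10 + 154002 = -217*10 + 154002 = -2170 + 154002 = 151832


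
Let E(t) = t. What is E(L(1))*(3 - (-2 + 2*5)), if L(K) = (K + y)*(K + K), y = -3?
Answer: 20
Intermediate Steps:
L(K) = 2*K*(-3 + K) (L(K) = (K - 3)*(K + K) = (-3 + K)*(2*K) = 2*K*(-3 + K))
E(L(1))*(3 - (-2 + 2*5)) = (2*1*(-3 + 1))*(3 - (-2 + 2*5)) = (2*1*(-2))*(3 - (-2 + 10)) = -4*(3 - 1*8) = -4*(3 - 8) = -4*(-5) = 20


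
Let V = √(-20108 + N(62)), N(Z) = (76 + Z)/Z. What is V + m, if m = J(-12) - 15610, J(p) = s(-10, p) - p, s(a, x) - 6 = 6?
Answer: -15586 + I*√19321649/31 ≈ -15586.0 + 141.79*I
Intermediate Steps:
s(a, x) = 12 (s(a, x) = 6 + 6 = 12)
J(p) = 12 - p
N(Z) = (76 + Z)/Z
m = -15586 (m = (12 - 1*(-12)) - 15610 = (12 + 12) - 15610 = 24 - 15610 = -15586)
V = I*√19321649/31 (V = √(-20108 + (76 + 62)/62) = √(-20108 + (1/62)*138) = √(-20108 + 69/31) = √(-623279/31) = I*√19321649/31 ≈ 141.79*I)
V + m = I*√19321649/31 - 15586 = -15586 + I*√19321649/31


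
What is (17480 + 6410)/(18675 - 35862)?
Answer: -23890/17187 ≈ -1.3900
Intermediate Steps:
(17480 + 6410)/(18675 - 35862) = 23890/(-17187) = 23890*(-1/17187) = -23890/17187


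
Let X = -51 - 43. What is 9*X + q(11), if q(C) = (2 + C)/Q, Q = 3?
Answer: -2525/3 ≈ -841.67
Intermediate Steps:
X = -94
q(C) = 2/3 + C/3 (q(C) = (2 + C)/3 = (2 + C)*(1/3) = 2/3 + C/3)
9*X + q(11) = 9*(-94) + (2/3 + (1/3)*11) = -846 + (2/3 + 11/3) = -846 + 13/3 = -2525/3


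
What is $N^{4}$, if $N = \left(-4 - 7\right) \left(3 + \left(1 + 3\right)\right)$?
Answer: $35153041$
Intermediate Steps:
$N = -77$ ($N = - 11 \left(3 + 4\right) = \left(-11\right) 7 = -77$)
$N^{4} = \left(-77\right)^{4} = 35153041$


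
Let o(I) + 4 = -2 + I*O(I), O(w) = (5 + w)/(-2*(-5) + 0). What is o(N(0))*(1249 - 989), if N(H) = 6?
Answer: 156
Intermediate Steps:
O(w) = 1/2 + w/10 (O(w) = (5 + w)/(10 + 0) = (5 + w)/10 = (5 + w)*(1/10) = 1/2 + w/10)
o(I) = -6 + I*(1/2 + I/10) (o(I) = -4 + (-2 + I*(1/2 + I/10)) = -6 + I*(1/2 + I/10))
o(N(0))*(1249 - 989) = (-6 + (1/10)*6*(5 + 6))*(1249 - 989) = (-6 + (1/10)*6*11)*260 = (-6 + 33/5)*260 = (3/5)*260 = 156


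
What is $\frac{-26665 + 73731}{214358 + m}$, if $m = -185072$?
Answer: $\frac{23533}{14643} \approx 1.6071$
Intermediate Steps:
$\frac{-26665 + 73731}{214358 + m} = \frac{-26665 + 73731}{214358 - 185072} = \frac{47066}{29286} = 47066 \cdot \frac{1}{29286} = \frac{23533}{14643}$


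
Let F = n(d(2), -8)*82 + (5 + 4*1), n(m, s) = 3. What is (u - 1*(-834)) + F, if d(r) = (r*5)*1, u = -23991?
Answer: -22902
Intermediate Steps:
d(r) = 5*r (d(r) = (5*r)*1 = 5*r)
F = 255 (F = 3*82 + (5 + 4*1) = 246 + (5 + 4) = 246 + 9 = 255)
(u - 1*(-834)) + F = (-23991 - 1*(-834)) + 255 = (-23991 + 834) + 255 = -23157 + 255 = -22902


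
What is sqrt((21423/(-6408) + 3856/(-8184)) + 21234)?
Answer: sqrt(2815821079283586)/364188 ≈ 145.71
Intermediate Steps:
sqrt((21423/(-6408) + 3856/(-8184)) + 21234) = sqrt((21423*(-1/6408) + 3856*(-1/8184)) + 21234) = sqrt((-7141/2136 - 482/1023) + 21234) = sqrt(-2778265/728376 + 21234) = sqrt(15463557719/728376) = sqrt(2815821079283586)/364188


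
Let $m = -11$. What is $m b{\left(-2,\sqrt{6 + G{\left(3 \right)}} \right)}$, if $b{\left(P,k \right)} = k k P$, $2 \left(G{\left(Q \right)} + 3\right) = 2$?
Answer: $88$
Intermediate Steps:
$G{\left(Q \right)} = -2$ ($G{\left(Q \right)} = -3 + \frac{1}{2} \cdot 2 = -3 + 1 = -2$)
$b{\left(P,k \right)} = P k^{2}$ ($b{\left(P,k \right)} = k^{2} P = P k^{2}$)
$m b{\left(-2,\sqrt{6 + G{\left(3 \right)}} \right)} = - 11 \left(- 2 \left(\sqrt{6 - 2}\right)^{2}\right) = - 11 \left(- 2 \left(\sqrt{4}\right)^{2}\right) = - 11 \left(- 2 \cdot 2^{2}\right) = - 11 \left(\left(-2\right) 4\right) = \left(-11\right) \left(-8\right) = 88$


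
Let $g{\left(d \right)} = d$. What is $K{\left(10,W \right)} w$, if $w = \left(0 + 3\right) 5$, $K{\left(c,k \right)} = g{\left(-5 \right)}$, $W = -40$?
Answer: $-75$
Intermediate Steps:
$K{\left(c,k \right)} = -5$
$w = 15$ ($w = 3 \cdot 5 = 15$)
$K{\left(10,W \right)} w = \left(-5\right) 15 = -75$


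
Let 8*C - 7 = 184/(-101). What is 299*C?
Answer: 156377/808 ≈ 193.54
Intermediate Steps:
C = 523/808 (C = 7/8 + (184/(-101))/8 = 7/8 + (184*(-1/101))/8 = 7/8 + (⅛)*(-184/101) = 7/8 - 23/101 = 523/808 ≈ 0.64728)
299*C = 299*(523/808) = 156377/808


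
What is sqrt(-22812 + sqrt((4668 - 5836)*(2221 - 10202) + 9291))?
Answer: sqrt(-22812 + sqrt(9331099)) ≈ 140.56*I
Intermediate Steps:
sqrt(-22812 + sqrt((4668 - 5836)*(2221 - 10202) + 9291)) = sqrt(-22812 + sqrt(-1168*(-7981) + 9291)) = sqrt(-22812 + sqrt(9321808 + 9291)) = sqrt(-22812 + sqrt(9331099))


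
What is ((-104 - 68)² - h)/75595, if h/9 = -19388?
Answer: 204076/75595 ≈ 2.6996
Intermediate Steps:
h = -174492 (h = 9*(-19388) = -174492)
((-104 - 68)² - h)/75595 = ((-104 - 68)² - 1*(-174492))/75595 = ((-172)² + 174492)*(1/75595) = (29584 + 174492)*(1/75595) = 204076*(1/75595) = 204076/75595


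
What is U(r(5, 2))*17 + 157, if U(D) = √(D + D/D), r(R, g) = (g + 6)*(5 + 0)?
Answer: 157 + 17*√41 ≈ 265.85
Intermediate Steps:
r(R, g) = 30 + 5*g (r(R, g) = (6 + g)*5 = 30 + 5*g)
U(D) = √(1 + D) (U(D) = √(D + 1) = √(1 + D))
U(r(5, 2))*17 + 157 = √(1 + (30 + 5*2))*17 + 157 = √(1 + (30 + 10))*17 + 157 = √(1 + 40)*17 + 157 = √41*17 + 157 = 17*√41 + 157 = 157 + 17*√41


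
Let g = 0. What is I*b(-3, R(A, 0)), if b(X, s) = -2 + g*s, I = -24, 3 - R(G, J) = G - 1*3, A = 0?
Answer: 48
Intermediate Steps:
R(G, J) = 6 - G (R(G, J) = 3 - (G - 1*3) = 3 - (G - 3) = 3 - (-3 + G) = 3 + (3 - G) = 6 - G)
b(X, s) = -2 (b(X, s) = -2 + 0*s = -2 + 0 = -2)
I*b(-3, R(A, 0)) = -24*(-2) = 48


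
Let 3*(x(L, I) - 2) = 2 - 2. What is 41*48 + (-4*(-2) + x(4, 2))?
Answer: 1978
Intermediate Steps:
x(L, I) = 2 (x(L, I) = 2 + (2 - 2)/3 = 2 + (⅓)*0 = 2 + 0 = 2)
41*48 + (-4*(-2) + x(4, 2)) = 41*48 + (-4*(-2) + 2) = 1968 + (8 + 2) = 1968 + 10 = 1978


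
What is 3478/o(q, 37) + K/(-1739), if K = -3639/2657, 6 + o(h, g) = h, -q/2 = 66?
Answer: -8034838406/318816087 ≈ -25.202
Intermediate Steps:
q = -132 (q = -2*66 = -132)
o(h, g) = -6 + h
K = -3639/2657 (K = -3639*1/2657 = -3639/2657 ≈ -1.3696)
3478/o(q, 37) + K/(-1739) = 3478/(-6 - 132) - 3639/2657/(-1739) = 3478/(-138) - 3639/2657*(-1/1739) = 3478*(-1/138) + 3639/4620523 = -1739/69 + 3639/4620523 = -8034838406/318816087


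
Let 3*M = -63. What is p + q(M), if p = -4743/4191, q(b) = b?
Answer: -30918/1397 ≈ -22.132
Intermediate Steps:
M = -21 (M = (⅓)*(-63) = -21)
p = -1581/1397 (p = -4743*1/4191 = -1581/1397 ≈ -1.1317)
p + q(M) = -1581/1397 - 21 = -30918/1397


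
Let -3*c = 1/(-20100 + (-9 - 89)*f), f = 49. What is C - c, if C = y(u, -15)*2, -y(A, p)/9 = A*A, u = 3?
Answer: -12102373/74706 ≈ -162.00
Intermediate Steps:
y(A, p) = -9*A² (y(A, p) = -9*A*A = -9*A²)
C = -162 (C = -9*3²*2 = -9*9*2 = -81*2 = -162)
c = 1/74706 (c = -1/(3*(-20100 + (-9 - 89)*49)) = -1/(3*(-20100 - 98*49)) = -1/(3*(-20100 - 4802)) = -⅓/(-24902) = -⅓*(-1/24902) = 1/74706 ≈ 1.3386e-5)
C - c = -162 - 1*1/74706 = -162 - 1/74706 = -12102373/74706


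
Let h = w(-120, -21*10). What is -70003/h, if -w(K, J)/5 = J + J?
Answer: -70003/2100 ≈ -33.335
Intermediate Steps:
w(K, J) = -10*J (w(K, J) = -5*(J + J) = -10*J)
h = 2100 (h = -(-210)*10 = -10*(-210) = 2100)
-70003/h = -70003/2100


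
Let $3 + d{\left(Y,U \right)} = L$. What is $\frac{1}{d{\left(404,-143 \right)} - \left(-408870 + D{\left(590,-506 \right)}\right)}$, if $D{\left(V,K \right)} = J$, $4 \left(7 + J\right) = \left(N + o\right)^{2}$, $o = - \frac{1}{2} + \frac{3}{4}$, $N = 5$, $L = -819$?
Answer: $\frac{64}{26115079} \approx 2.4507 \cdot 10^{-6}$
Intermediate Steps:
$d{\left(Y,U \right)} = -822$ ($d{\left(Y,U \right)} = -3 - 819 = -822$)
$o = \frac{1}{4}$ ($o = \left(-1\right) \frac{1}{2} + 3 \cdot \frac{1}{4} = - \frac{1}{2} + \frac{3}{4} = \frac{1}{4} \approx 0.25$)
$J = - \frac{7}{64}$ ($J = -7 + \frac{\left(5 + \frac{1}{4}\right)^{2}}{4} = -7 + \frac{\left(\frac{21}{4}\right)^{2}}{4} = -7 + \frac{1}{4} \cdot \frac{441}{16} = -7 + \frac{441}{64} = - \frac{7}{64} \approx -0.10938$)
$D{\left(V,K \right)} = - \frac{7}{64}$
$\frac{1}{d{\left(404,-143 \right)} - \left(-408870 + D{\left(590,-506 \right)}\right)} = \frac{1}{-822 + \left(408870 - - \frac{7}{64}\right)} = \frac{1}{-822 + \left(408870 + \frac{7}{64}\right)} = \frac{1}{-822 + \frac{26167687}{64}} = \frac{1}{\frac{26115079}{64}} = \frac{64}{26115079}$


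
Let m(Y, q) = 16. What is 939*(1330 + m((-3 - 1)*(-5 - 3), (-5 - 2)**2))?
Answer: 1263894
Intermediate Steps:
939*(1330 + m((-3 - 1)*(-5 - 3), (-5 - 2)**2)) = 939*(1330 + 16) = 939*1346 = 1263894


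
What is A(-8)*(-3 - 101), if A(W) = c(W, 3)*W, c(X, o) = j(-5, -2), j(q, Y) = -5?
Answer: -4160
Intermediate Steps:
c(X, o) = -5
A(W) = -5*W
A(-8)*(-3 - 101) = (-5*(-8))*(-3 - 101) = 40*(-104) = -4160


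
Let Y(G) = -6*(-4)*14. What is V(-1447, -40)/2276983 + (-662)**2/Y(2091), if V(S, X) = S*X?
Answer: 249473396383/191266572 ≈ 1304.3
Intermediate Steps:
Y(G) = 336 (Y(G) = 24*14 = 336)
V(-1447, -40)/2276983 + (-662)**2/Y(2091) = -1447*(-40)/2276983 + (-662)**2/336 = 57880*(1/2276983) + 438244*(1/336) = 57880/2276983 + 109561/84 = 249473396383/191266572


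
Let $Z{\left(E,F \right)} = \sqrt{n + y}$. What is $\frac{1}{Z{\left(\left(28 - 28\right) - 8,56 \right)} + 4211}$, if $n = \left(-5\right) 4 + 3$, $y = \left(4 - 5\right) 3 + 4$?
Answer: $\frac{4211}{17732537} - \frac{4 i}{17732537} \approx 0.00023747 - 2.2557 \cdot 10^{-7} i$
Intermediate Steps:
$y = 1$ ($y = \left(-1\right) 3 + 4 = -3 + 4 = 1$)
$n = -17$ ($n = -20 + 3 = -17$)
$Z{\left(E,F \right)} = 4 i$ ($Z{\left(E,F \right)} = \sqrt{-17 + 1} = \sqrt{-16} = 4 i$)
$\frac{1}{Z{\left(\left(28 - 28\right) - 8,56 \right)} + 4211} = \frac{1}{4 i + 4211} = \frac{1}{4211 + 4 i} = \frac{4211 - 4 i}{17732537}$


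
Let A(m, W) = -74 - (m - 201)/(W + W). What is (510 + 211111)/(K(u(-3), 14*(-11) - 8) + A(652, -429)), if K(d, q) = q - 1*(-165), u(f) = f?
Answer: -16506438/5497 ≈ -3002.8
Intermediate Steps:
K(d, q) = 165 + q (K(d, q) = q + 165 = 165 + q)
A(m, W) = -74 - (-201 + m)/(2*W)
(510 + 211111)/(K(u(-3), 14*(-11) - 8) + A(652, -429)) = (510 + 211111)/((165 + (14*(-11) - 8)) + (½)*(201 - 1*652 - 148*(-429))/(-429)) = 211621/((165 + (-154 - 8)) + (½)*(-1/429)*(201 - 652 + 63492)) = 211621/((165 - 162) + (½)*(-1/429)*63041) = 211621/(3 - 5731/78) = 211621/(-5497/78) = 211621*(-78/5497) = -16506438/5497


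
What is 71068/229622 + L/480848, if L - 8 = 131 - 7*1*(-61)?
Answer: 8575717929/27603319864 ≈ 0.31068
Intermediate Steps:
L = 566 (L = 8 + (131 - 7*1*(-61)) = 8 + (131 - 7*(-61)) = 8 + (131 + 427) = 8 + 558 = 566)
71068/229622 + L/480848 = 71068/229622 + 566/480848 = 71068*(1/229622) + 566*(1/480848) = 35534/114811 + 283/240424 = 8575717929/27603319864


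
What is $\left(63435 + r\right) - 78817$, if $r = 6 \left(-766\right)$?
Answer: $-19978$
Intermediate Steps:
$r = -4596$
$\left(63435 + r\right) - 78817 = \left(63435 - 4596\right) - 78817 = 58839 - 78817 = -19978$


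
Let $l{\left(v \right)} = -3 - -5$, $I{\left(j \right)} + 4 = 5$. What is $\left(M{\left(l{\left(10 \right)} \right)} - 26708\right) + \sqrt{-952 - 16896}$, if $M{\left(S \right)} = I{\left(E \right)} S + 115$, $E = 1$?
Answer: $-26591 + 2 i \sqrt{4462} \approx -26591.0 + 133.6 i$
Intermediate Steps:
$I{\left(j \right)} = 1$ ($I{\left(j \right)} = -4 + 5 = 1$)
$l{\left(v \right)} = 2$ ($l{\left(v \right)} = -3 + 5 = 2$)
$M{\left(S \right)} = 115 + S$ ($M{\left(S \right)} = 1 S + 115 = S + 115 = 115 + S$)
$\left(M{\left(l{\left(10 \right)} \right)} - 26708\right) + \sqrt{-952 - 16896} = \left(\left(115 + 2\right) - 26708\right) + \sqrt{-952 - 16896} = \left(117 - 26708\right) + \sqrt{-17848} = -26591 + 2 i \sqrt{4462}$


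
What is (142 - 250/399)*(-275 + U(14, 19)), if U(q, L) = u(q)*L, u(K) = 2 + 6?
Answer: -2312728/133 ≈ -17389.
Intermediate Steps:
u(K) = 8
U(q, L) = 8*L
(142 - 250/399)*(-275 + U(14, 19)) = (142 - 250/399)*(-275 + 8*19) = (142 - 250*1/399)*(-275 + 152) = (142 - 250/399)*(-123) = (56408/399)*(-123) = -2312728/133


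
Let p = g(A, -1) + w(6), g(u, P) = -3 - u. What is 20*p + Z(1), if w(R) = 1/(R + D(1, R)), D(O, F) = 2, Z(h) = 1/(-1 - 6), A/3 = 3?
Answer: -3327/14 ≈ -237.64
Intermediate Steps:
A = 9 (A = 3*3 = 9)
Z(h) = -⅐ (Z(h) = 1/(-7) = -⅐)
w(R) = 1/(2 + R) (w(R) = 1/(R + 2) = 1/(2 + R))
p = -95/8 (p = (-3 - 1*9) + 1/(2 + 6) = (-3 - 9) + 1/8 = -12 + ⅛ = -95/8 ≈ -11.875)
20*p + Z(1) = 20*(-95/8) - ⅐ = -475/2 - ⅐ = -3327/14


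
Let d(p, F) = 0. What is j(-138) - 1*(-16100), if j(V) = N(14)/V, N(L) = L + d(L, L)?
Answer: 1110893/69 ≈ 16100.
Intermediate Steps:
N(L) = L (N(L) = L + 0 = L)
j(V) = 14/V
j(-138) - 1*(-16100) = 14/(-138) - 1*(-16100) = 14*(-1/138) + 16100 = -7/69 + 16100 = 1110893/69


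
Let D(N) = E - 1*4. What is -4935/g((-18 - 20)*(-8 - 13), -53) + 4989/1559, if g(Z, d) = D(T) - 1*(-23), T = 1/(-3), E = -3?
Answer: -7613841/24944 ≈ -305.24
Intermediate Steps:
T = -⅓ ≈ -0.33333
D(N) = -7 (D(N) = -3 - 1*4 = -3 - 4 = -7)
g(Z, d) = 16 (g(Z, d) = -7 - 1*(-23) = -7 + 23 = 16)
-4935/g((-18 - 20)*(-8 - 13), -53) + 4989/1559 = -4935/16 + 4989/1559 = -7613841/24944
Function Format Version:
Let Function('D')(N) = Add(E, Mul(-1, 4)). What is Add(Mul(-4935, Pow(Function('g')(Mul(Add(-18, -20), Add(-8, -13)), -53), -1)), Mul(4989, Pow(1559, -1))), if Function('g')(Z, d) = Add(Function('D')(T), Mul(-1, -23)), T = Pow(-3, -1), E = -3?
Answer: Rational(-7613841, 24944) ≈ -305.24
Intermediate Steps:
T = Rational(-1, 3) ≈ -0.33333
Function('D')(N) = -7 (Function('D')(N) = Add(-3, Mul(-1, 4)) = Add(-3, -4) = -7)
Function('g')(Z, d) = 16 (Function('g')(Z, d) = Add(-7, Mul(-1, -23)) = Add(-7, 23) = 16)
Add(Mul(-4935, Pow(Function('g')(Mul(Add(-18, -20), Add(-8, -13)), -53), -1)), Mul(4989, Pow(1559, -1))) = Add(Mul(-4935, Pow(16, -1)), Mul(4989, Pow(1559, -1))) = Add(Mul(-4935, Rational(1, 16)), Mul(4989, Rational(1, 1559))) = Add(Rational(-4935, 16), Rational(4989, 1559)) = Rational(-7613841, 24944)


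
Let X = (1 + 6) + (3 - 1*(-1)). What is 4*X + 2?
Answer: 46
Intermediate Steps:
X = 11 (X = 7 + (3 + 1) = 7 + 4 = 11)
4*X + 2 = 4*11 + 2 = 44 + 2 = 46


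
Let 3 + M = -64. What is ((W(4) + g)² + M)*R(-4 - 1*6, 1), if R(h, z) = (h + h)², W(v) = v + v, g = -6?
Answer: -25200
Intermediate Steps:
W(v) = 2*v
M = -67 (M = -3 - 64 = -67)
R(h, z) = 4*h² (R(h, z) = (2*h)² = 4*h²)
((W(4) + g)² + M)*R(-4 - 1*6, 1) = ((2*4 - 6)² - 67)*(4*(-4 - 1*6)²) = ((8 - 6)² - 67)*(4*(-4 - 6)²) = (2² - 67)*(4*(-10)²) = (4 - 67)*(4*100) = -63*400 = -25200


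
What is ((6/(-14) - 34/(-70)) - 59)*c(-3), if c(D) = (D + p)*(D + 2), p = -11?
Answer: -4126/5 ≈ -825.20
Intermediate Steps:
c(D) = (-11 + D)*(2 + D) (c(D) = (D - 11)*(D + 2) = (-11 + D)*(2 + D))
((6/(-14) - 34/(-70)) - 59)*c(-3) = ((6/(-14) - 34/(-70)) - 59)*(-22 + (-3)**2 - 9*(-3)) = ((6*(-1/14) - 34*(-1/70)) - 59)*(-22 + 9 + 27) = ((-3/7 + 17/35) - 59)*14 = (2/35 - 59)*14 = -2063/35*14 = -4126/5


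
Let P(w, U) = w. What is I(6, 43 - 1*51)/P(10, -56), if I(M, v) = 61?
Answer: 61/10 ≈ 6.1000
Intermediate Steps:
I(6, 43 - 1*51)/P(10, -56) = 61/10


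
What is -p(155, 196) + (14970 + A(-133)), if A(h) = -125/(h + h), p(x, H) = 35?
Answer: 3972835/266 ≈ 14935.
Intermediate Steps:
A(h) = -125/(2*h) (A(h) = -125*1/(2*h) = -125/(2*h))
-p(155, 196) + (14970 + A(-133)) = -1*35 + (14970 - 125/2/(-133)) = -35 + (14970 - 125/2*(-1/133)) = -35 + (14970 + 125/266) = -35 + 3982145/266 = 3972835/266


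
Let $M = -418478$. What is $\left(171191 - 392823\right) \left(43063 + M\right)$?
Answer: $83203977280$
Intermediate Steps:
$\left(171191 - 392823\right) \left(43063 + M\right) = \left(171191 - 392823\right) \left(43063 - 418478\right) = \left(-221632\right) \left(-375415\right) = 83203977280$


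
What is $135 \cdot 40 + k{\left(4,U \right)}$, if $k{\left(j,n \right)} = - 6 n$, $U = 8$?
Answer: $5352$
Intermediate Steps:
$135 \cdot 40 + k{\left(4,U \right)} = 135 \cdot 40 - 48 = 5400 - 48 = 5352$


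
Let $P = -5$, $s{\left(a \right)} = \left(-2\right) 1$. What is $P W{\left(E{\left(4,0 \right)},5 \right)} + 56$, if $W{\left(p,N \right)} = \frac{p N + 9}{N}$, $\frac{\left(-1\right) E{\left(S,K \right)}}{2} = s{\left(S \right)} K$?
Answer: $47$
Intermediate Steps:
$s{\left(a \right)} = -2$
$E{\left(S,K \right)} = 4 K$ ($E{\left(S,K \right)} = - 2 \left(- 2 K\right) = 4 K$)
$W{\left(p,N \right)} = \frac{9 + N p}{N}$ ($W{\left(p,N \right)} = \frac{N p + 9}{N} = \frac{9 + N p}{N}$)
$P W{\left(E{\left(4,0 \right)},5 \right)} + 56 = - 5 \left(4 \cdot 0 + \frac{9}{5}\right) + 56 = - 5 \left(0 + 9 \cdot \frac{1}{5}\right) + 56 = - 5 \left(0 + \frac{9}{5}\right) + 56 = \left(-5\right) \frac{9}{5} + 56 = -9 + 56 = 47$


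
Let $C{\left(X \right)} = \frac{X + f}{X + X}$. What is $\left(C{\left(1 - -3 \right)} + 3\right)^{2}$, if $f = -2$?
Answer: $\frac{169}{16} \approx 10.563$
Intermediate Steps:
$C{\left(X \right)} = \frac{-2 + X}{2 X}$ ($C{\left(X \right)} = \frac{X - 2}{X + X} = \frac{-2 + X}{2 X}$)
$\left(C{\left(1 - -3 \right)} + 3\right)^{2} = \left(\frac{-2 + \left(1 - -3\right)}{2 \left(1 - -3\right)} + 3\right)^{2} = \left(\frac{-2 + \left(1 + 3\right)}{2 \left(1 + 3\right)} + 3\right)^{2} = \left(\frac{-2 + 4}{2 \cdot 4} + 3\right)^{2} = \left(\frac{1}{2} \cdot \frac{1}{4} \cdot 2 + 3\right)^{2} = \left(\frac{1}{4} + 3\right)^{2} = \left(\frac{13}{4}\right)^{2} = \frac{169}{16}$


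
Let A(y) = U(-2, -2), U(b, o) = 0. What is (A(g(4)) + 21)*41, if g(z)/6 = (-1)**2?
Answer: 861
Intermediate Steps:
g(z) = 6 (g(z) = 6*(-1)**2 = 6*1 = 6)
A(y) = 0
(A(g(4)) + 21)*41 = (0 + 21)*41 = 21*41 = 861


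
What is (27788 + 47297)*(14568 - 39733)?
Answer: -1889514025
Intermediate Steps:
(27788 + 47297)*(14568 - 39733) = 75085*(-25165) = -1889514025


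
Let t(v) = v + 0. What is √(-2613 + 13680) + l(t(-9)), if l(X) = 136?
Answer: 136 + √11067 ≈ 241.20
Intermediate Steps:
t(v) = v
√(-2613 + 13680) + l(t(-9)) = √(-2613 + 13680) + 136 = √11067 + 136 = 136 + √11067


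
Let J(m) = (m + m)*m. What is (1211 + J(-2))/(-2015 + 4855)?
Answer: 1219/2840 ≈ 0.42923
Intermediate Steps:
J(m) = 2*m² (J(m) = (2*m)*m = 2*m²)
(1211 + J(-2))/(-2015 + 4855) = (1211 + 2*(-2)²)/(-2015 + 4855) = (1211 + 2*4)/2840 = (1211 + 8)*(1/2840) = 1219*(1/2840) = 1219/2840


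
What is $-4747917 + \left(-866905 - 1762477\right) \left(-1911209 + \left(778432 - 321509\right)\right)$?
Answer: $3823868683335$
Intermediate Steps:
$-4747917 + \left(-866905 - 1762477\right) \left(-1911209 + \left(778432 - 321509\right)\right) = -4747917 - 2629382 \left(-1911209 + \left(778432 - 321509\right)\right) = -4747917 - 2629382 \left(-1911209 + 456923\right) = -4747917 - -3823873431252 = -4747917 + 3823873431252 = 3823868683335$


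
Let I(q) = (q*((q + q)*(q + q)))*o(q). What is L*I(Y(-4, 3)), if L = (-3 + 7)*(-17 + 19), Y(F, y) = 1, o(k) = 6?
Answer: 192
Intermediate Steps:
L = 8 (L = 4*2 = 8)
I(q) = 24*q³ (I(q) = (q*((q + q)*(q + q)))*6 = (q*((2*q)*(2*q)))*6 = (q*(4*q²))*6 = (4*q³)*6 = 24*q³)
L*I(Y(-4, 3)) = 8*(24*1³) = 8*(24*1) = 8*24 = 192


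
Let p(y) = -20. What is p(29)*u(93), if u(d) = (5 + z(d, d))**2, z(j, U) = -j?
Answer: -154880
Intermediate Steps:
u(d) = (5 - d)**2
p(29)*u(93) = -20*(-5 + 93)**2 = -20*88**2 = -20*7744 = -154880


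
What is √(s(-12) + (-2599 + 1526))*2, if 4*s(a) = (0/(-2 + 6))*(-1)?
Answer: 2*I*√1073 ≈ 65.513*I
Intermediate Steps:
s(a) = 0 (s(a) = ((0/(-2 + 6))*(-1))/4 = ((0/4)*(-1))/4 = ((0*(¼))*(-1))/4 = (0*(-1))/4 = (¼)*0 = 0)
√(s(-12) + (-2599 + 1526))*2 = √(0 + (-2599 + 1526))*2 = √(0 - 1073)*2 = √(-1073)*2 = (I*√1073)*2 = 2*I*√1073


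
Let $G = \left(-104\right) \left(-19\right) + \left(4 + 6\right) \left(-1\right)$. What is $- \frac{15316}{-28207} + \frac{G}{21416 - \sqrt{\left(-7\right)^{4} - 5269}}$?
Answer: $\frac{2053068767544}{3234270498067} + \frac{983 i \sqrt{717}}{114661981} \approx 0.63479 + 0.00022956 i$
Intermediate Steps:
$G = 1966$ ($G = 1976 + 10 \left(-1\right) = 1976 - 10 = 1966$)
$- \frac{15316}{-28207} + \frac{G}{21416 - \sqrt{\left(-7\right)^{4} - 5269}} = - \frac{15316}{-28207} + \frac{1966}{21416 - \sqrt{\left(-7\right)^{4} - 5269}} = \left(-15316\right) \left(- \frac{1}{28207}\right) + \frac{1966}{21416 - \sqrt{2401 - 5269}} = \frac{15316}{28207} + \frac{1966}{21416 - \sqrt{-2868}} = \frac{15316}{28207} + \frac{1966}{21416 - 2 i \sqrt{717}}$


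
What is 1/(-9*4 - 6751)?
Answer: -1/6787 ≈ -0.00014734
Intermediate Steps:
1/(-9*4 - 6751) = 1/(-36 - 6751) = 1/(-6787) = -1/6787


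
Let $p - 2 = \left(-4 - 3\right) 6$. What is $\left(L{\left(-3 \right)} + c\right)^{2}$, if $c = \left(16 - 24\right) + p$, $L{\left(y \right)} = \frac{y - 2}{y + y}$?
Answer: $\frac{80089}{36} \approx 2224.7$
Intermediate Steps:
$L{\left(y \right)} = \frac{-2 + y}{2 y}$
$p = -40$ ($p = 2 + \left(-4 - 3\right) 6 = 2 - 42 = -40$)
$c = -48$ ($c = \left(16 - 24\right) - 40 = -8 - 40 = -48$)
$\left(L{\left(-3 \right)} + c\right)^{2} = \left(\frac{-2 - 3}{2 \left(-3\right)} - 48\right)^{2} = \left(\frac{1}{2} \left(- \frac{1}{3}\right) \left(-5\right) - 48\right)^{2} = \left(\frac{5}{6} - 48\right)^{2} = \left(- \frac{283}{6}\right)^{2} = \frac{80089}{36}$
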